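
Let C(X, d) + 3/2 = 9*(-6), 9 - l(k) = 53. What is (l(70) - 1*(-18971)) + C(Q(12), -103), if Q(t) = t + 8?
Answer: 37743/2 ≈ 18872.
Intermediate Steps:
l(k) = -44 (l(k) = 9 - 1*53 = 9 - 53 = -44)
Q(t) = 8 + t
C(X, d) = -111/2 (C(X, d) = -3/2 + 9*(-6) = -3/2 - 54 = -111/2)
(l(70) - 1*(-18971)) + C(Q(12), -103) = (-44 - 1*(-18971)) - 111/2 = (-44 + 18971) - 111/2 = 18927 - 111/2 = 37743/2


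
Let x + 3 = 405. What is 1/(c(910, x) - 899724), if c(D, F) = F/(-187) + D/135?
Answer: -5049/4542683296 ≈ -1.1115e-6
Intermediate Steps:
x = 402 (x = -3 + 405 = 402)
c(D, F) = -F/187 + D/135 (c(D, F) = F*(-1/187) + D*(1/135) = -F/187 + D/135)
1/(c(910, x) - 899724) = 1/((-1/187*402 + (1/135)*910) - 899724) = 1/((-402/187 + 182/27) - 899724) = 1/(23180/5049 - 899724) = 1/(-4542683296/5049) = -5049/4542683296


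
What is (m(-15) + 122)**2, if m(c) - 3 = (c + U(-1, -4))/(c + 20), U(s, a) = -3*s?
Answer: 375769/25 ≈ 15031.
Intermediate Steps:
m(c) = 3 + (3 + c)/(20 + c) (m(c) = 3 + (c - 3*(-1))/(c + 20) = 3 + (c + 3)/(20 + c) = 3 + (3 + c)/(20 + c))
(m(-15) + 122)**2 = ((63 + 4*(-15))/(20 - 15) + 122)**2 = ((63 - 60)/5 + 122)**2 = ((1/5)*3 + 122)**2 = (3/5 + 122)**2 = (613/5)**2 = 375769/25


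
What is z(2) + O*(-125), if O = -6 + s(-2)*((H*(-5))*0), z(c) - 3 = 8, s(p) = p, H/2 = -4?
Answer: 761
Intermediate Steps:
H = -8 (H = 2*(-4) = -8)
z(c) = 11 (z(c) = 3 + 8 = 11)
O = -6 (O = -6 - 2*(-8*(-5))*0 = -6 - 80*0 = -6 - 2*0 = -6 + 0 = -6)
z(2) + O*(-125) = 11 - 6*(-125) = 11 + 750 = 761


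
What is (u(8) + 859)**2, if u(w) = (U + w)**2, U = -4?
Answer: 765625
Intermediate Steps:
u(w) = (-4 + w)**2
(u(8) + 859)**2 = ((-4 + 8)**2 + 859)**2 = (4**2 + 859)**2 = (16 + 859)**2 = 875**2 = 765625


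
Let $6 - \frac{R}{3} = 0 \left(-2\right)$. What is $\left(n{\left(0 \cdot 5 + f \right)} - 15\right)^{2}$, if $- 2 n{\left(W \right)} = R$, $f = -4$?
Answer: $576$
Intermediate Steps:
$R = 18$ ($R = 18 - 3 \cdot 0 \left(-2\right) = 18 - 0 = 18 + 0 = 18$)
$n{\left(W \right)} = -9$ ($n{\left(W \right)} = \left(- \frac{1}{2}\right) 18 = -9$)
$\left(n{\left(0 \cdot 5 + f \right)} - 15\right)^{2} = \left(-9 - 15\right)^{2} = \left(-24\right)^{2} = 576$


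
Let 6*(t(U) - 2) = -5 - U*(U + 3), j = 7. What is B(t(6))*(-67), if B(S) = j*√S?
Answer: -469*I*√282/6 ≈ -1312.6*I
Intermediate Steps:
t(U) = 7/6 - U*(3 + U)/6 (t(U) = 2 + (-5 - U*(U + 3))/6 = 2 + (-5 - U*(3 + U))/6 = 2 + (-⅚ - U*(3 + U)/6) = 7/6 - U*(3 + U)/6)
B(S) = 7*√S
B(t(6))*(-67) = (7*√(7/6 - ½*6 - ⅙*6²))*(-67) = (7*√(7/6 - 3 - ⅙*36))*(-67) = (7*√(7/6 - 3 - 6))*(-67) = (7*√(-47/6))*(-67) = (7*(I*√282/6))*(-67) = (7*I*√282/6)*(-67) = -469*I*√282/6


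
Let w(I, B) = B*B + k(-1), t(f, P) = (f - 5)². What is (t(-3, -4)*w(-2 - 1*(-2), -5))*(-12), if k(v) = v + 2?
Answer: -19968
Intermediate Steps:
k(v) = 2 + v
t(f, P) = (-5 + f)²
w(I, B) = 1 + B² (w(I, B) = B*B + (2 - 1) = B² + 1 = 1 + B²)
(t(-3, -4)*w(-2 - 1*(-2), -5))*(-12) = ((-5 - 3)²*(1 + (-5)²))*(-12) = ((-8)²*(1 + 25))*(-12) = (64*26)*(-12) = 1664*(-12) = -19968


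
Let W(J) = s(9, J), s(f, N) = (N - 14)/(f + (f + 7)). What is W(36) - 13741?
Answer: -343503/25 ≈ -13740.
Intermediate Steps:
s(f, N) = (-14 + N)/(7 + 2*f) (s(f, N) = (-14 + N)/(f + (7 + f)) = (-14 + N)/(7 + 2*f))
W(J) = -14/25 + J/25 (W(J) = (-14 + J)/(7 + 2*9) = (-14 + J)/(7 + 18) = (-14 + J)/25 = -14/25 + J/25)
W(36) - 13741 = (-14/25 + (1/25)*36) - 13741 = (-14/25 + 36/25) - 13741 = 22/25 - 13741 = -343503/25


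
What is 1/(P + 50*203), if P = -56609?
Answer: -1/46459 ≈ -2.1524e-5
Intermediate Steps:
1/(P + 50*203) = 1/(-56609 + 50*203) = 1/(-56609 + 10150) = 1/(-46459) = -1/46459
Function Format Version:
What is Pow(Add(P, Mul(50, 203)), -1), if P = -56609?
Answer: Rational(-1, 46459) ≈ -2.1524e-5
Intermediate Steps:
Pow(Add(P, Mul(50, 203)), -1) = Pow(Add(-56609, Mul(50, 203)), -1) = Pow(Add(-56609, 10150), -1) = Pow(-46459, -1) = Rational(-1, 46459)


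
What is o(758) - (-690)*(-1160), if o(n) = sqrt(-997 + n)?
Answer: -800400 + I*sqrt(239) ≈ -8.004e+5 + 15.46*I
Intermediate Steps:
o(758) - (-690)*(-1160) = sqrt(-997 + 758) - (-690)*(-1160) = sqrt(-239) - 1*800400 = I*sqrt(239) - 800400 = -800400 + I*sqrt(239)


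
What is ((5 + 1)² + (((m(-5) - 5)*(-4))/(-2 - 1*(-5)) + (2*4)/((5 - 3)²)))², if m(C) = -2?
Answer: 20164/9 ≈ 2240.4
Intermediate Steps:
((5 + 1)² + (((m(-5) - 5)*(-4))/(-2 - 1*(-5)) + (2*4)/((5 - 3)²)))² = ((5 + 1)² + (((-2 - 5)*(-4))/(-2 - 1*(-5)) + (2*4)/((5 - 3)²)))² = (6² + ((-7*(-4))/(-2 + 5) + 8/(2²)))² = (36 + (28/3 + 8/4))² = (36 + (28*(⅓) + 8*(¼)))² = (36 + (28/3 + 2))² = (36 + 34/3)² = (142/3)² = 20164/9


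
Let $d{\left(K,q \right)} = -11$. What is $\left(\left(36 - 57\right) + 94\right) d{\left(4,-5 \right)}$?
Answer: $-803$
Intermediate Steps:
$\left(\left(36 - 57\right) + 94\right) d{\left(4,-5 \right)} = \left(\left(36 - 57\right) + 94\right) \left(-11\right) = \left(-21 + 94\right) \left(-11\right) = 73 \left(-11\right) = -803$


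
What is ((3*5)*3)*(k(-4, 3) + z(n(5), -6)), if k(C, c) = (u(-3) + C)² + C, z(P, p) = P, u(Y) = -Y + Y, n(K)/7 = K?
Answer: 2115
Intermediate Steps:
n(K) = 7*K
u(Y) = 0
k(C, c) = C + C² (k(C, c) = (0 + C)² + C = C² + C = C + C²)
((3*5)*3)*(k(-4, 3) + z(n(5), -6)) = ((3*5)*3)*(-4*(1 - 4) + 7*5) = (15*3)*(-4*(-3) + 35) = 45*(12 + 35) = 45*47 = 2115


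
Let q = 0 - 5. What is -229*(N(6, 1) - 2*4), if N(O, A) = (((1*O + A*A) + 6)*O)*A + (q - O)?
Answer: -13511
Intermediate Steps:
q = -5
N(O, A) = -5 - O + A*O*(6 + O + A²) (N(O, A) = (((1*O + A*A) + 6)*O)*A + (-5 - O) = (((O + A²) + 6)*O)*A + (-5 - O) = ((6 + O + A²)*O)*A + (-5 - O) = (O*(6 + O + A²))*A + (-5 - O) = A*O*(6 + O + A²) + (-5 - O) = -5 - O + A*O*(6 + O + A²))
-229*(N(6, 1) - 2*4) = -229*((-5 - 1*6 + 1*6² + 6*1³ + 6*1*6) - 2*4) = -229*((-5 - 6 + 1*36 + 6*1 + 36) - 8) = -229*((-5 - 6 + 36 + 6 + 36) - 8) = -229*(67 - 8) = -229*59 = -13511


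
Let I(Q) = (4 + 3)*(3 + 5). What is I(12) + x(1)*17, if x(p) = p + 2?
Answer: 107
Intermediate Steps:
x(p) = 2 + p
I(Q) = 56 (I(Q) = 7*8 = 56)
I(12) + x(1)*17 = 56 + (2 + 1)*17 = 56 + 3*17 = 56 + 51 = 107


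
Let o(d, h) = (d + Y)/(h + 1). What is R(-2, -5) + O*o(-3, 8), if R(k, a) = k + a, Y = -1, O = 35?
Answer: -203/9 ≈ -22.556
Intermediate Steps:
o(d, h) = (-1 + d)/(1 + h) (o(d, h) = (d - 1)/(h + 1) = (-1 + d)/(1 + h))
R(k, a) = a + k
R(-2, -5) + O*o(-3, 8) = (-5 - 2) + 35*((-1 - 3)/(1 + 8)) = -7 + 35*(-4/9) = -7 - 140/9 = -203/9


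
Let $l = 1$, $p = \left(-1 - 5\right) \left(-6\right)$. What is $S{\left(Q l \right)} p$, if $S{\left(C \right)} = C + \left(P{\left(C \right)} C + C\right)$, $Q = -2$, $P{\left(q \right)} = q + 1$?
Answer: $-72$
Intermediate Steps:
$p = 36$ ($p = \left(-6\right) \left(-6\right) = 36$)
$P{\left(q \right)} = 1 + q$
$S{\left(C \right)} = 2 C + C \left(1 + C\right)$ ($S{\left(C \right)} = C + \left(\left(1 + C\right) C + C\right) = C + \left(C \left(1 + C\right) + C\right) = C + \left(C + C \left(1 + C\right)\right) = 2 C + C \left(1 + C\right)$)
$S{\left(Q l \right)} p = \left(-2\right) 1 \left(3 - 2\right) 36 = - 2 \left(3 - 2\right) 36 = \left(-2\right) 1 \cdot 36 = \left(-2\right) 36 = -72$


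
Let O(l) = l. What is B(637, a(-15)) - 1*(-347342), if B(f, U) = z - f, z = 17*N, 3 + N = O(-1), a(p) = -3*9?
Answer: 346637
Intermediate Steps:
a(p) = -27
N = -4 (N = -3 - 1 = -4)
z = -68 (z = 17*(-4) = -68)
B(f, U) = -68 - f
B(637, a(-15)) - 1*(-347342) = (-68 - 1*637) - 1*(-347342) = (-68 - 637) + 347342 = -705 + 347342 = 346637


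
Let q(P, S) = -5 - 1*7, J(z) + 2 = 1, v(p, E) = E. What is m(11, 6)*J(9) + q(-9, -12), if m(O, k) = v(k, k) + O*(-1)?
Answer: -7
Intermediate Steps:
m(O, k) = k - O (m(O, k) = k + O*(-1) = k - O)
J(z) = -1 (J(z) = -2 + 1 = -1)
q(P, S) = -12 (q(P, S) = -5 - 7 = -12)
m(11, 6)*J(9) + q(-9, -12) = (6 - 1*11)*(-1) - 12 = (6 - 11)*(-1) - 12 = -5*(-1) - 12 = 5 - 12 = -7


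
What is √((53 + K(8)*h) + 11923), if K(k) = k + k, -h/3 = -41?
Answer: 2*√3486 ≈ 118.08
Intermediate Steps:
h = 123 (h = -3*(-41) = 123)
K(k) = 2*k
√((53 + K(8)*h) + 11923) = √((53 + (2*8)*123) + 11923) = √((53 + 16*123) + 11923) = √((53 + 1968) + 11923) = √(2021 + 11923) = √13944 = 2*√3486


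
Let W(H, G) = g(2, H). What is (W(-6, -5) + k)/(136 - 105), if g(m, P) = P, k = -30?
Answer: -36/31 ≈ -1.1613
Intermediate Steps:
W(H, G) = H
(W(-6, -5) + k)/(136 - 105) = (-6 - 30)/(136 - 105) = -36/31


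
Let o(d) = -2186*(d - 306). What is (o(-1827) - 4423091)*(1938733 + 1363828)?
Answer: 791448835967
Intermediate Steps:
o(d) = 668916 - 2186*d (o(d) = -2186*(-306 + d) = 668916 - 2186*d)
(o(-1827) - 4423091)*(1938733 + 1363828) = ((668916 - 2186*(-1827)) - 4423091)*(1938733 + 1363828) = ((668916 + 3993822) - 4423091)*3302561 = (4662738 - 4423091)*3302561 = 239647*3302561 = 791448835967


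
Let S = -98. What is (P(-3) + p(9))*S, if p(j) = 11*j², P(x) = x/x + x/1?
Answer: -87122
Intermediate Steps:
P(x) = 1 + x (P(x) = 1 + x*1 = 1 + x)
(P(-3) + p(9))*S = ((1 - 3) + 11*9²)*(-98) = (-2 + 11*81)*(-98) = (-2 + 891)*(-98) = 889*(-98) = -87122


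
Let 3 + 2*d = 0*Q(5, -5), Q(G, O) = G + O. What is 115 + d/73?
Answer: 16787/146 ≈ 114.98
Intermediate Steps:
d = -3/2 (d = -3/2 + (0*(5 - 5))/2 = -3/2 + (0*0)/2 = -3/2 + (½)*0 = -3/2 + 0 = -3/2 ≈ -1.5000)
115 + d/73 = 115 - 3/2/73 = 115 - 3/2*1/73 = 115 - 3/146 = 16787/146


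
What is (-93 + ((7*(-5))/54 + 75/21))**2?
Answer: 1159334401/142884 ≈ 8113.8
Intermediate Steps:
(-93 + ((7*(-5))/54 + 75/21))**2 = (-93 + (-35*1/54 + 75*(1/21)))**2 = (-93 + (-35/54 + 25/7))**2 = (-93 + 1105/378)**2 = (-34049/378)**2 = 1159334401/142884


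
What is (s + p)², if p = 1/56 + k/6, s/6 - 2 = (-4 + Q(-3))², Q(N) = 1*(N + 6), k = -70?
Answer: 1138489/28224 ≈ 40.338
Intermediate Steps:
Q(N) = 6 + N (Q(N) = 1*(6 + N) = 6 + N)
s = 18 (s = 12 + 6*(-4 + (6 - 3))² = 12 + 6*(-4 + 3)² = 12 + 6*(-1)² = 12 + 6*1 = 12 + 6 = 18)
p = -1957/168 (p = 1/56 - 70/6 = 1*(1/56) - 70*⅙ = 1/56 - 35/3 = -1957/168 ≈ -11.649)
(s + p)² = (18 - 1957/168)² = (1067/168)² = 1138489/28224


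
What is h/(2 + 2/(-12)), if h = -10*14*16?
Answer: -13440/11 ≈ -1221.8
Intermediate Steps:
h = -2240 (h = -140*16 = -2240)
h/(2 + 2/(-12)) = -2240/(2 + 2/(-12)) = -2240/(2 + 2*(-1/12)) = -2240/(2 - ⅙) = -2240/(11/6) = (6/11)*(-2240) = -13440/11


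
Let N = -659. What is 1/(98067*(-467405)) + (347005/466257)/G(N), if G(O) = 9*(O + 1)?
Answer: -5301891025016543/42187982489766735930 ≈ -0.00012567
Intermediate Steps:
G(O) = 9 + 9*O (G(O) = 9*(1 + O) = 9 + 9*O)
1/(98067*(-467405)) + (347005/466257)/G(N) = 1/(98067*(-467405)) + (347005/466257)/(9 + 9*(-659)) = (1/98067)*(-1/467405) + (347005*(1/466257))/(9 - 5931) = -1/45837006135 + (347005/466257)/(-5922) = -1/45837006135 + (347005/466257)*(-1/5922) = -1/45837006135 - 347005/2761173954 = -5301891025016543/42187982489766735930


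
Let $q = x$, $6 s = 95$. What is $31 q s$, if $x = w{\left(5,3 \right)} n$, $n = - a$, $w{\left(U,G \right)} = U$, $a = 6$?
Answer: $-14725$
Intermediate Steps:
$n = -6$ ($n = \left(-1\right) 6 = -6$)
$s = \frac{95}{6}$ ($s = \frac{1}{6} \cdot 95 = \frac{95}{6} \approx 15.833$)
$x = -30$ ($x = 5 \left(-6\right) = -30$)
$q = -30$
$31 q s = 31 \left(-30\right) \frac{95}{6} = \left(-930\right) \frac{95}{6} = -14725$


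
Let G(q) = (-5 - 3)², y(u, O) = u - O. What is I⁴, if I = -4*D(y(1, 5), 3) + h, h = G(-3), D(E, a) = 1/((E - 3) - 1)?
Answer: 276922881/16 ≈ 1.7308e+7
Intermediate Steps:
D(E, a) = 1/(-4 + E) (D(E, a) = 1/((-3 + E) - 1) = 1/(-4 + E))
G(q) = 64 (G(q) = (-8)² = 64)
h = 64
I = 129/2 (I = -4/(-4 + (1 - 1*5)) + 64 = -4/(-4 + (1 - 5)) + 64 = -4/(-4 - 4) + 64 = -4/(-8) + 64 = -4*(-⅛) + 64 = ½ + 64 = 129/2 ≈ 64.500)
I⁴ = (129/2)⁴ = 276922881/16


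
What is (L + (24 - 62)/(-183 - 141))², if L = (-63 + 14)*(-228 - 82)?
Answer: 6055531718401/26244 ≈ 2.3074e+8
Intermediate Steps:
L = 15190 (L = -49*(-310) = 15190)
(L + (24 - 62)/(-183 - 141))² = (15190 + (24 - 62)/(-183 - 141))² = (15190 - 38/(-324))² = (15190 - 38*(-1/324))² = (15190 + 19/162)² = (2460799/162)² = 6055531718401/26244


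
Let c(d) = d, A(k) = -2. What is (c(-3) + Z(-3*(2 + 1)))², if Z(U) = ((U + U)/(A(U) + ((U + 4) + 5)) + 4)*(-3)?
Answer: 1764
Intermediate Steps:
Z(U) = -12 - 6*U/(7 + U) (Z(U) = ((U + U)/(-2 + ((U + 4) + 5)) + 4)*(-3) = ((2*U)/(-2 + ((4 + U) + 5)) + 4)*(-3) = ((2*U)/(-2 + (9 + U)) + 4)*(-3) = ((2*U)/(7 + U) + 4)*(-3) = (2*U/(7 + U) + 4)*(-3) = (4 + 2*U/(7 + U))*(-3) = -12 - 6*U/(7 + U))
(c(-3) + Z(-3*(2 + 1)))² = (-3 + 6*(-14 - (-9)*(2 + 1))/(7 - 3*(2 + 1)))² = (-3 + 6*(-14 - (-9)*3)/(7 - 3*3))² = (-3 + 6*(-14 - 3*(-9))/(7 - 9))² = (-3 + 6*(-14 + 27)/(-2))² = (-3 + 6*(-½)*13)² = (-3 - 39)² = (-42)² = 1764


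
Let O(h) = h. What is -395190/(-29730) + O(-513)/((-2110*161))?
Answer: 4475508213/336652610 ≈ 13.294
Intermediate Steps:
-395190/(-29730) + O(-513)/((-2110*161)) = -395190/(-29730) - 513/((-2110*161)) = -395190*(-1/29730) - 513/(-339710) = 13173/991 - 513*(-1/339710) = 13173/991 + 513/339710 = 4475508213/336652610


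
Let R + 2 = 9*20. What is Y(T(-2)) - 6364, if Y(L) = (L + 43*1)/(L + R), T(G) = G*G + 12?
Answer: -1234557/194 ≈ -6363.7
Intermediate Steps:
R = 178 (R = -2 + 9*20 = -2 + 180 = 178)
T(G) = 12 + G² (T(G) = G² + 12 = 12 + G²)
Y(L) = (43 + L)/(178 + L) (Y(L) = (L + 43*1)/(L + 178) = (L + 43)/(178 + L) = (43 + L)/(178 + L))
Y(T(-2)) - 6364 = (43 + (12 + (-2)²))/(178 + (12 + (-2)²)) - 6364 = (43 + (12 + 4))/(178 + (12 + 4)) - 6364 = (43 + 16)/(178 + 16) - 6364 = 59/194 - 6364 = -1234557/194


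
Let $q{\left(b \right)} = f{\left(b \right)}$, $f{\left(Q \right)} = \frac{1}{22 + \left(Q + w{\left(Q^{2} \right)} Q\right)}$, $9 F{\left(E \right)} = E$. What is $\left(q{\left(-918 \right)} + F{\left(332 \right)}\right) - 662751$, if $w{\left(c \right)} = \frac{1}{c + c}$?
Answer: $- \frac{9811822403863}{14805513} \approx -6.6271 \cdot 10^{5}$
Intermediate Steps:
$w{\left(c \right)} = \frac{1}{2 c}$
$F{\left(E \right)} = \frac{E}{9}$
$f{\left(Q \right)} = \frac{1}{22 + Q + \frac{1}{2 Q}}$ ($f{\left(Q \right)} = \frac{1}{22 + \left(Q + \frac{1}{2 Q^{2}} Q\right)} = \frac{1}{22 + \left(Q + \frac{1}{2 Q}\right)} = \frac{1}{22 + Q + \frac{1}{2 Q}}$)
$q{\left(b \right)} = \frac{2 b}{1 + 2 b \left(22 + b\right)}$
$\left(q{\left(-918 \right)} + F{\left(332 \right)}\right) - 662751 = \left(2 \left(-918\right) \frac{1}{1 + 2 \left(-918\right) \left(22 - 918\right)} + \frac{1}{9} \cdot 332\right) - 662751 = \left(2 \left(-918\right) \frac{1}{1 + 2 \left(-918\right) \left(-896\right)} + \frac{332}{9}\right) - 662751 = \left(2 \left(-918\right) \frac{1}{1 + 1645056} + \frac{332}{9}\right) - 662751 = \left(2 \left(-918\right) \frac{1}{1645057} + \frac{332}{9}\right) - 662751 = \left(- \frac{1836}{1645057} + \frac{332}{9}\right) - 662751 = \frac{546142400}{14805513} - 662751 = - \frac{9811822403863}{14805513}$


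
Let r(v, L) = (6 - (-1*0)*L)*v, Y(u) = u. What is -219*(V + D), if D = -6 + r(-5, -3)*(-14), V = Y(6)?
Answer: -91980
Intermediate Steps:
V = 6
r(v, L) = 6*v (r(v, L) = (6 - 0*L)*v = (6 - 1*0)*v = (6 + 0)*v = 6*v)
D = 414 (D = -6 + (6*(-5))*(-14) = -6 - 30*(-14) = -6 + 420 = 414)
-219*(V + D) = -219*(6 + 414) = -219*420 = -91980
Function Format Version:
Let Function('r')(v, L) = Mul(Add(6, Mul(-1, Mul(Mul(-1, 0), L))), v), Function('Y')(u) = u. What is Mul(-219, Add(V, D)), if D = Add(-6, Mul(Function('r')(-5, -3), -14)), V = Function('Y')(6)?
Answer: -91980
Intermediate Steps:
V = 6
Function('r')(v, L) = Mul(6, v) (Function('r')(v, L) = Mul(Add(6, Mul(-1, Mul(0, L))), v) = Mul(Add(6, Mul(-1, 0)), v) = Mul(Add(6, 0), v) = Mul(6, v))
D = 414 (D = Add(-6, Mul(Mul(6, -5), -14)) = Add(-6, Mul(-30, -14)) = Add(-6, 420) = 414)
Mul(-219, Add(V, D)) = Mul(-219, Add(6, 414)) = Mul(-219, 420) = -91980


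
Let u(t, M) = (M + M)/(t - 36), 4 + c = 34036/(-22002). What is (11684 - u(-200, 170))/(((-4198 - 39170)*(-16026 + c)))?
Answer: 2528180147/150420749091392 ≈ 1.6807e-5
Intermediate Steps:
c = -61022/11001 (c = -4 + 34036/(-22002) = -4 + 34036*(-1/22002) = -4 - 17018/11001 = -61022/11001 ≈ -5.5470)
u(t, M) = 2*M/(-36 + t) (u(t, M) = (2*M)/(-36 + t) = 2*M/(-36 + t))
(11684 - u(-200, 170))/(((-4198 - 39170)*(-16026 + c))) = (11684 - 2*170/(-36 - 200))/(((-4198 - 39170)*(-16026 - 61022/11001))) = (11684 - 2*170/(-236))/((-43368*(-176363048/11001))) = (11684 - 2*170*(-1)/236)/(2549504221888/3667) = (11684 - 1*(-85/59))*(3667/2549504221888) = (11684 + 85/59)*(3667/2549504221888) = (689441/59)*(3667/2549504221888) = 2528180147/150420749091392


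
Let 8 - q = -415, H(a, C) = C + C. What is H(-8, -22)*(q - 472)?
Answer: 2156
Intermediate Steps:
H(a, C) = 2*C
q = 423 (q = 8 - 1*(-415) = 8 + 415 = 423)
H(-8, -22)*(q - 472) = (2*(-22))*(423 - 472) = -44*(-49) = 2156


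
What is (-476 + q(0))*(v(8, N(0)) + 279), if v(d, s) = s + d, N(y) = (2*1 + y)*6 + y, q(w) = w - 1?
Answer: -142623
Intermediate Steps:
q(w) = -1 + w
N(y) = 12 + 7*y (N(y) = (2 + y)*6 + y = (12 + 6*y) + y = 12 + 7*y)
v(d, s) = d + s
(-476 + q(0))*(v(8, N(0)) + 279) = (-476 + (-1 + 0))*((8 + (12 + 7*0)) + 279) = (-476 - 1)*((8 + (12 + 0)) + 279) = -477*((8 + 12) + 279) = -477*(20 + 279) = -477*299 = -142623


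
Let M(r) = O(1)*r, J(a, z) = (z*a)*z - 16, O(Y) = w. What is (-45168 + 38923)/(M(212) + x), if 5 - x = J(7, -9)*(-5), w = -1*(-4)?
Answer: -6245/3608 ≈ -1.7309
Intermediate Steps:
w = 4
O(Y) = 4
J(a, z) = -16 + a*z² (J(a, z) = (a*z)*z - 16 = a*z² - 16 = -16 + a*z²)
x = 2760 (x = 5 - (-16 + 7*(-9)²)*(-5) = 5 - (-16 + 7*81)*(-5) = 5 - (-16 + 567)*(-5) = 5 - 551*(-5) = 5 - 1*(-2755) = 5 + 2755 = 2760)
M(r) = 4*r
(-45168 + 38923)/(M(212) + x) = (-45168 + 38923)/(4*212 + 2760) = -6245/(848 + 2760) = -6245/3608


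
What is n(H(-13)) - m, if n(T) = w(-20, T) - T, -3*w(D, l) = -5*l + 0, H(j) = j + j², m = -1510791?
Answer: 1510895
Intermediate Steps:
w(D, l) = 5*l/3 (w(D, l) = -(-5*l + 0)/3 = -(-5)*l/3 = 5*l/3)
n(T) = 2*T/3 (n(T) = 5*T/3 - T = 2*T/3)
n(H(-13)) - m = 2*(-13*(1 - 13))/3 - 1*(-1510791) = 2*(-13*(-12))/3 + 1510791 = (⅔)*156 + 1510791 = 104 + 1510791 = 1510895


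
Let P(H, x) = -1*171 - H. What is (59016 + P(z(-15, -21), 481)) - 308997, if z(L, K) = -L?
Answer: -250167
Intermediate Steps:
P(H, x) = -171 - H
(59016 + P(z(-15, -21), 481)) - 308997 = (59016 + (-171 - (-1)*(-15))) - 308997 = (59016 + (-171 - 1*15)) - 308997 = (59016 + (-171 - 15)) - 308997 = (59016 - 186) - 308997 = 58830 - 308997 = -250167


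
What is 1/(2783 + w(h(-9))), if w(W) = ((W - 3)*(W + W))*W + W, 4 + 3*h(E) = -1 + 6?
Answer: 27/75134 ≈ 0.00035936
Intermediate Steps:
h(E) = ⅓ (h(E) = -4/3 + (-1 + 6)/3 = -4/3 + (⅓)*5 = -4/3 + 5/3 = ⅓)
w(W) = W + 2*W²*(-3 + W) (w(W) = ((-3 + W)*(2*W))*W + W = (2*W*(-3 + W))*W + W = 2*W²*(-3 + W) + W = W + 2*W²*(-3 + W))
1/(2783 + w(h(-9))) = 1/(2783 + (1 - 6*⅓ + 2*(⅓)²)/3) = 1/(2783 + (1 - 2 + 2*(⅑))/3) = 1/(2783 + (1 - 2 + 2/9)/3) = 1/(2783 + (⅓)*(-7/9)) = 1/(2783 - 7/27) = 1/(75134/27) = 27/75134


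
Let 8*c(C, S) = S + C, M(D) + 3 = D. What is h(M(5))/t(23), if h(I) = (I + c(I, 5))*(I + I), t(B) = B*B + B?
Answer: 1/48 ≈ 0.020833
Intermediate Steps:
t(B) = B + B**2 (t(B) = B**2 + B = B + B**2)
M(D) = -3 + D
c(C, S) = C/8 + S/8 (c(C, S) = (S + C)/8 = (C + S)/8 = C/8 + S/8)
h(I) = 2*I*(5/8 + 9*I/8) (h(I) = (I + (I/8 + (1/8)*5))*(I + I) = (I + (I/8 + 5/8))*(2*I) = (I + (5/8 + I/8))*(2*I) = (5/8 + 9*I/8)*(2*I) = 2*I*(5/8 + 9*I/8))
h(M(5))/t(23) = ((-3 + 5)*(5 + 9*(-3 + 5))/4)/((23*(1 + 23))) = ((1/4)*2*(5 + 9*2))/((23*24)) = ((1/4)*2*(5 + 18))/552 = ((1/4)*2*23)*(1/552) = (23/2)*(1/552) = 1/48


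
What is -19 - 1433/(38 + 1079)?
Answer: -22656/1117 ≈ -20.283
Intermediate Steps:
-19 - 1433/(38 + 1079) = -19 - 1433/1117 = -22656/1117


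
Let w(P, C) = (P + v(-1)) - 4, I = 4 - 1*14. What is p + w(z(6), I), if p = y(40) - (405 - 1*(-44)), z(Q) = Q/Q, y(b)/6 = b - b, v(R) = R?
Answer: -453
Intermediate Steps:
y(b) = 0 (y(b) = 6*(b - b) = 6*0 = 0)
z(Q) = 1
p = -449 (p = 0 - (405 - 1*(-44)) = 0 - (405 + 44) = 0 - 1*449 = 0 - 449 = -449)
I = -10 (I = 4 - 14 = -10)
w(P, C) = -5 + P (w(P, C) = (P - 1) - 4 = (-1 + P) - 4 = -5 + P)
p + w(z(6), I) = -449 + (-5 + 1) = -449 - 4 = -453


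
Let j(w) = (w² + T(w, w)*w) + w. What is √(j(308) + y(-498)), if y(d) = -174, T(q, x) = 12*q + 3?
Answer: √1234290 ≈ 1111.0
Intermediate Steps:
T(q, x) = 3 + 12*q
j(w) = w + w² + w*(3 + 12*w) (j(w) = (w² + (3 + 12*w)*w) + w = (w² + w*(3 + 12*w)) + w = w + w² + w*(3 + 12*w))
√(j(308) + y(-498)) = √(308*(4 + 13*308) - 174) = √(308*(4 + 4004) - 174) = √(308*4008 - 174) = √(1234464 - 174) = √1234290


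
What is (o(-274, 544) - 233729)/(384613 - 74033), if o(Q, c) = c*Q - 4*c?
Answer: -384961/310580 ≈ -1.2395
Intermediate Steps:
o(Q, c) = -4*c + Q*c (o(Q, c) = Q*c - 4*c = -4*c + Q*c)
(o(-274, 544) - 233729)/(384613 - 74033) = (544*(-4 - 274) - 233729)/(384613 - 74033) = (544*(-278) - 233729)/310580 = (-151232 - 233729)*(1/310580) = -384961*1/310580 = -384961/310580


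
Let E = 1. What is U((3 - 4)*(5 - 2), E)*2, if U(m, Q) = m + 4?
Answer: 2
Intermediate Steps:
U(m, Q) = 4 + m
U((3 - 4)*(5 - 2), E)*2 = (4 + (3 - 4)*(5 - 2))*2 = (4 - 1*3)*2 = (4 - 3)*2 = 1*2 = 2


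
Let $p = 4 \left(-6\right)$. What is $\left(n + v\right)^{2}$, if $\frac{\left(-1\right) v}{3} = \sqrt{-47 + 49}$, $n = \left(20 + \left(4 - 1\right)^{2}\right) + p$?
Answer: $43 - 30 \sqrt{2} \approx 0.57359$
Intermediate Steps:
$p = -24$
$n = 5$ ($n = \left(20 + \left(4 - 1\right)^{2}\right) - 24 = \left(20 + 3^{2}\right) - 24 = \left(20 + 9\right) - 24 = 29 - 24 = 5$)
$v = - 3 \sqrt{2}$ ($v = - 3 \sqrt{-47 + 49} = - 3 \sqrt{2} \approx -4.2426$)
$\left(n + v\right)^{2} = \left(5 - 3 \sqrt{2}\right)^{2}$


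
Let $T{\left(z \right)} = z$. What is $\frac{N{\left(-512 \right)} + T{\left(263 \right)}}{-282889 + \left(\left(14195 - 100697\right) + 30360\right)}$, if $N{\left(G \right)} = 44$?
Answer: $- \frac{307}{339031} \approx -0.00090552$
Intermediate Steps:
$\frac{N{\left(-512 \right)} + T{\left(263 \right)}}{-282889 + \left(\left(14195 - 100697\right) + 30360\right)} = \frac{44 + 263}{-282889 + \left(\left(14195 - 100697\right) + 30360\right)} = \frac{307}{-282889 + \left(-86502 + 30360\right)} = \frac{307}{-282889 - 56142} = \frac{307}{-339031} = 307 \left(- \frac{1}{339031}\right) = - \frac{307}{339031}$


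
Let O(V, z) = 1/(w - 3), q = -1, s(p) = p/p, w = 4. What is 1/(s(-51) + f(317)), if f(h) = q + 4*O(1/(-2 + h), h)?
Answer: ¼ ≈ 0.25000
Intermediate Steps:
s(p) = 1
O(V, z) = 1 (O(V, z) = 1/(4 - 3) = 1/1 = 1)
f(h) = 3 (f(h) = -1 + 4*1 = -1 + 4 = 3)
1/(s(-51) + f(317)) = 1/(1 + 3) = 1/4 = ¼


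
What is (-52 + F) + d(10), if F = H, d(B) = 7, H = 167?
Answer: 122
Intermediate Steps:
F = 167
(-52 + F) + d(10) = (-52 + 167) + 7 = 115 + 7 = 122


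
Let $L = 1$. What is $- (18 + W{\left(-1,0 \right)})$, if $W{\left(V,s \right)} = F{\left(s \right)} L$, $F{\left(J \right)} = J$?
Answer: $-18$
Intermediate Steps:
$W{\left(V,s \right)} = s$ ($W{\left(V,s \right)} = s 1 = s$)
$- (18 + W{\left(-1,0 \right)}) = - (18 + 0) = \left(-1\right) 18 = -18$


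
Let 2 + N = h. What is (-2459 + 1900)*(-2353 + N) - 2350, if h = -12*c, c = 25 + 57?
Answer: 1864151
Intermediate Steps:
c = 82
h = -984 (h = -12*82 = -984)
N = -986 (N = -2 - 984 = -986)
(-2459 + 1900)*(-2353 + N) - 2350 = (-2459 + 1900)*(-2353 - 986) - 2350 = -559*(-3339) - 2350 = 1866501 - 2350 = 1864151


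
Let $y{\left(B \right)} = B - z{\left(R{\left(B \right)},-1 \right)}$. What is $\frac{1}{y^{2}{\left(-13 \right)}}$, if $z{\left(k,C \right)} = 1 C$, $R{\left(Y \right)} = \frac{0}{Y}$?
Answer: $\frac{1}{144} \approx 0.0069444$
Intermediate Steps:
$R{\left(Y \right)} = 0$
$z{\left(k,C \right)} = C$
$y{\left(B \right)} = 1 + B$ ($y{\left(B \right)} = B - -1 = B + 1 = 1 + B$)
$\frac{1}{y^{2}{\left(-13 \right)}} = \frac{1}{\left(1 - 13\right)^{2}} = \frac{1}{\left(-12\right)^{2}} = \frac{1}{144}$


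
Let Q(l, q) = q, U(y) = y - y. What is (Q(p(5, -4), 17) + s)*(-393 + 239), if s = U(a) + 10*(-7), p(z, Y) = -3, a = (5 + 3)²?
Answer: 8162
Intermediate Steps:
a = 64 (a = 8² = 64)
U(y) = 0
s = -70 (s = 0 + 10*(-7) = 0 - 70 = -70)
(Q(p(5, -4), 17) + s)*(-393 + 239) = (17 - 70)*(-393 + 239) = -53*(-154) = 8162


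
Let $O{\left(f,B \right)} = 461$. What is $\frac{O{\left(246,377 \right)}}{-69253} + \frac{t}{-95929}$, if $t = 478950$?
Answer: $- \frac{33212947619}{6643371037} \approx -4.9994$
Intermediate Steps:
$\frac{O{\left(246,377 \right)}}{-69253} + \frac{t}{-95929} = \frac{461}{-69253} + \frac{478950}{-95929} = 461 \left(- \frac{1}{69253}\right) + 478950 \left(- \frac{1}{95929}\right) = - \frac{461}{69253} - \frac{478950}{95929} = - \frac{33212947619}{6643371037}$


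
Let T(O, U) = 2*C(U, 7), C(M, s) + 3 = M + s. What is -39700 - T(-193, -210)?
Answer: -39288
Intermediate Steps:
C(M, s) = -3 + M + s (C(M, s) = -3 + (M + s) = -3 + M + s)
T(O, U) = 8 + 2*U (T(O, U) = 2*(-3 + U + 7) = 2*(4 + U) = 8 + 2*U)
-39700 - T(-193, -210) = -39700 - (8 + 2*(-210)) = -39700 - (8 - 420) = -39700 - 1*(-412) = -39700 + 412 = -39288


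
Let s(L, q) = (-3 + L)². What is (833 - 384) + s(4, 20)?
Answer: 450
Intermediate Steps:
(833 - 384) + s(4, 20) = (833 - 384) + (-3 + 4)² = 449 + 1² = 449 + 1 = 450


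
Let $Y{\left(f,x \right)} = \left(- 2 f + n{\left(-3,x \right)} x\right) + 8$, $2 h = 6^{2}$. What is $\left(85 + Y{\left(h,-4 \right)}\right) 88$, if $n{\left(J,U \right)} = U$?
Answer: $6424$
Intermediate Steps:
$h = 18$ ($h = \frac{6^{2}}{2} = \frac{1}{2} \cdot 36 = 18$)
$Y{\left(f,x \right)} = 8 + x^{2} - 2 f$ ($Y{\left(f,x \right)} = \left(- 2 f + x x\right) + 8 = \left(- 2 f + x^{2}\right) + 8 = \left(x^{2} - 2 f\right) + 8 = 8 + x^{2} - 2 f$)
$\left(85 + Y{\left(h,-4 \right)}\right) 88 = \left(85 + \left(8 + \left(-4\right)^{2} - 36\right)\right) 88 = \left(85 + \left(8 + 16 - 36\right)\right) 88 = \left(85 - 12\right) 88 = 73 \cdot 88 = 6424$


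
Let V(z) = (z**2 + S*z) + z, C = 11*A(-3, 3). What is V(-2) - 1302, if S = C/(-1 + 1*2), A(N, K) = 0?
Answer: -1300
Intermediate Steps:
C = 0 (C = 11*0 = 0)
S = 0 (S = 0/(-1 + 1*2) = 0/(-1 + 2) = 0/1 = 0*1 = 0)
V(z) = z + z**2 (V(z) = (z**2 + 0*z) + z = (z**2 + 0) + z = z**2 + z = z + z**2)
V(-2) - 1302 = -2*(1 - 2) - 1302 = -2*(-1) - 1302 = 2 - 1302 = -1300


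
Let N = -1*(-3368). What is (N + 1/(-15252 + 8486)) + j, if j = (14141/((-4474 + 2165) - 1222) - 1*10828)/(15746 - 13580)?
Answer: 43506575532952/12936838959 ≈ 3363.0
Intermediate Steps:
N = 3368
j = -38247809/7648146 (j = (14141/(-2309 - 1222) - 10828)/2166 = (14141/(-3531) - 10828)*(1/2166) = (14141*(-1/3531) - 10828)*(1/2166) = (-14141/3531 - 10828)*(1/2166) = -38247809/3531*1/2166 = -38247809/7648146 ≈ -5.0009)
(N + 1/(-15252 + 8486)) + j = (3368 + 1/(-15252 + 8486)) - 38247809/7648146 = (3368 + 1/(-6766)) - 38247809/7648146 = (3368 - 1/6766) - 38247809/7648146 = 22787887/6766 - 38247809/7648146 = 43506575532952/12936838959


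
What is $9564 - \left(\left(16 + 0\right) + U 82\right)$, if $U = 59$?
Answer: $4710$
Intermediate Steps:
$9564 - \left(\left(16 + 0\right) + U 82\right) = 9564 - \left(\left(16 + 0\right) + 59 \cdot 82\right) = 9564 - \left(16 + 4838\right) = 9564 - 4854 = 4710$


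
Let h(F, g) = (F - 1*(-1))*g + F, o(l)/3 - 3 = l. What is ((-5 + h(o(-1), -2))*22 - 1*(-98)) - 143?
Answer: -331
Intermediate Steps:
o(l) = 9 + 3*l
h(F, g) = F + g*(1 + F) (h(F, g) = (F + 1)*g + F = (1 + F)*g + F = g*(1 + F) + F = F + g*(1 + F))
((-5 + h(o(-1), -2))*22 - 1*(-98)) - 143 = ((-5 + ((9 + 3*(-1)) - 2 + (9 + 3*(-1))*(-2)))*22 - 1*(-98)) - 143 = ((-5 + ((9 - 3) - 2 + (9 - 3)*(-2)))*22 + 98) - 143 = ((-5 + (6 - 2 + 6*(-2)))*22 + 98) - 143 = ((-5 + (6 - 2 - 12))*22 + 98) - 143 = ((-5 - 8)*22 + 98) - 143 = (-13*22 + 98) - 143 = (-286 + 98) - 143 = -188 - 143 = -331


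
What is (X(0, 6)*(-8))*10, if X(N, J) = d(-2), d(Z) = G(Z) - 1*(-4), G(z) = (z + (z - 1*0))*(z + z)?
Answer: -1600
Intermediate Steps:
G(z) = 4*z² (G(z) = (z + (z + 0))*(2*z) = (z + z)*(2*z) = (2*z)*(2*z) = 4*z²)
d(Z) = 4 + 4*Z² (d(Z) = 4*Z² - 1*(-4) = 4*Z² + 4 = 4 + 4*Z²)
X(N, J) = 20 (X(N, J) = 4 + 4*(-2)² = 4 + 4*4 = 4 + 16 = 20)
(X(0, 6)*(-8))*10 = (20*(-8))*10 = -160*10 = -1600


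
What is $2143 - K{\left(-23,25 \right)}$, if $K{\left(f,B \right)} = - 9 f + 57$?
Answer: $1879$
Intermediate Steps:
$K{\left(f,B \right)} = 57 - 9 f$
$2143 - K{\left(-23,25 \right)} = 2143 - \left(57 - -207\right) = 2143 - \left(57 + 207\right) = 2143 - 264 = 1879$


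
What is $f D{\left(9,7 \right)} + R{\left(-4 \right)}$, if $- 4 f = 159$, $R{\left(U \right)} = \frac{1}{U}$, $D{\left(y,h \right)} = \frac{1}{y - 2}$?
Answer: $- \frac{83}{14} \approx -5.9286$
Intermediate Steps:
$D{\left(y,h \right)} = \frac{1}{-2 + y}$
$f = - \frac{159}{4}$ ($f = \left(- \frac{1}{4}\right) 159 = - \frac{159}{4} \approx -39.75$)
$f D{\left(9,7 \right)} + R{\left(-4 \right)} = - \frac{159}{4 \left(-2 + 9\right)} + \frac{1}{-4} = - \frac{159}{4 \cdot 7} - \frac{1}{4} = \left(- \frac{159}{4}\right) \frac{1}{7} - \frac{1}{4} = - \frac{159}{28} - \frac{1}{4} = - \frac{83}{14}$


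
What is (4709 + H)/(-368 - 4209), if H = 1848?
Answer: -6557/4577 ≈ -1.4326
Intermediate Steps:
(4709 + H)/(-368 - 4209) = (4709 + 1848)/(-368 - 4209) = 6557/(-4577) = 6557*(-1/4577) = -6557/4577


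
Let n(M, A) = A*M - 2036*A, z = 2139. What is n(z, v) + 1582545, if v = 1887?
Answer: 1776906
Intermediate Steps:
n(M, A) = -2036*A + A*M
n(z, v) + 1582545 = 1887*(-2036 + 2139) + 1582545 = 1887*103 + 1582545 = 194361 + 1582545 = 1776906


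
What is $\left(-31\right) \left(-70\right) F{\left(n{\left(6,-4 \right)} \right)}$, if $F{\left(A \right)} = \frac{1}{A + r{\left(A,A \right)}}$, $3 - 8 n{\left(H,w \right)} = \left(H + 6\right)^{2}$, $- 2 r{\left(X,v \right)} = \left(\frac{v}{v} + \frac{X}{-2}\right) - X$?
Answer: $- \frac{69440}{1003} \approx -69.232$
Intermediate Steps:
$r{\left(X,v \right)} = - \frac{1}{2} + \frac{3 X}{4}$ ($r{\left(X,v \right)} = - \frac{\left(\frac{v}{v} + \frac{X}{-2}\right) - X}{2} = - \frac{\left(1 + X \left(- \frac{1}{2}\right)\right) - X}{2} = - \frac{\left(1 - \frac{X}{2}\right) - X}{2} = - \frac{1 - \frac{3 X}{2}}{2} = - \frac{1}{2} + \frac{3 X}{4}$)
$n{\left(H,w \right)} = \frac{3}{8} - \frac{\left(6 + H\right)^{2}}{8}$ ($n{\left(H,w \right)} = \frac{3}{8} - \frac{\left(H + 6\right)^{2}}{8} = \frac{3}{8} - \frac{\left(6 + H\right)^{2}}{8}$)
$F{\left(A \right)} = \frac{1}{- \frac{1}{2} + \frac{7 A}{4}}$ ($F{\left(A \right)} = \frac{1}{A + \left(- \frac{1}{2} + \frac{3 A}{4}\right)} = \frac{1}{- \frac{1}{2} + \frac{7 A}{4}}$)
$\left(-31\right) \left(-70\right) F{\left(n{\left(6,-4 \right)} \right)} = \left(-31\right) \left(-70\right) \frac{4}{-2 + 7 \left(\frac{3}{8} - \frac{\left(6 + 6\right)^{2}}{8}\right)} = 2170 \frac{4}{-2 + 7 \left(\frac{3}{8} - \frac{12^{2}}{8}\right)} = 2170 \frac{4}{-2 + 7 \left(\frac{3}{8} - 18\right)} = 2170 \frac{4}{-2 + 7 \left(- \frac{141}{8}\right)} = 2170 \frac{4}{-2 - \frac{987}{8}} = 2170 \frac{4}{- \frac{1003}{8}} = 2170 \cdot 4 \left(- \frac{8}{1003}\right) = 2170 \left(- \frac{32}{1003}\right) = - \frac{69440}{1003}$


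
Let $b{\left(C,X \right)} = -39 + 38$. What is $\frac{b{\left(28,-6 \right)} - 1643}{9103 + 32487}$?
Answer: $- \frac{822}{20795} \approx -0.039529$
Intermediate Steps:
$b{\left(C,X \right)} = -1$
$\frac{b{\left(28,-6 \right)} - 1643}{9103 + 32487} = \frac{-1 - 1643}{9103 + 32487} = - \frac{1644}{41590} = \left(-1644\right) \frac{1}{41590} = - \frac{822}{20795}$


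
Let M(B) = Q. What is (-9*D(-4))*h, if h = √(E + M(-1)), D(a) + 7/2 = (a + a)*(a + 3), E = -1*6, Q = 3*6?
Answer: -81*√3 ≈ -140.30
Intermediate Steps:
Q = 18
M(B) = 18
E = -6
D(a) = -7/2 + 2*a*(3 + a) (D(a) = -7/2 + (a + a)*(a + 3) = -7/2 + (2*a)*(3 + a) = -7/2 + 2*a*(3 + a))
h = 2*√3 (h = √(-6 + 18) = √12 = 2*√3 ≈ 3.4641)
(-9*D(-4))*h = (-9*(-7/2 + 2*(-4)² + 6*(-4)))*(2*√3) = (-9*(-7/2 + 2*16 - 24))*(2*√3) = (-9*(-7/2 + 32 - 24))*(2*√3) = (-9*9/2)*(2*√3) = -81*√3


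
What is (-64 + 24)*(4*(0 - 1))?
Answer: 160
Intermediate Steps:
(-64 + 24)*(4*(0 - 1)) = -160*(-1) = -40*(-4) = 160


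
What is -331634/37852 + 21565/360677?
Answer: -3126223101/359272258 ≈ -8.7015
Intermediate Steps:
-331634/37852 + 21565/360677 = -331634*1/37852 + 21565*(1/360677) = -165817/18926 + 1135/18983 = -3126223101/359272258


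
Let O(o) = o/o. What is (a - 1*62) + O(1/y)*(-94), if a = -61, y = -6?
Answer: -217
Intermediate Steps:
O(o) = 1
(a - 1*62) + O(1/y)*(-94) = (-61 - 1*62) + 1*(-94) = (-61 - 62) - 94 = -123 - 94 = -217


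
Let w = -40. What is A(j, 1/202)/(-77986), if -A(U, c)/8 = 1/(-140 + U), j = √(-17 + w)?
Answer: -560/766485401 - 4*I*√57/766485401 ≈ -7.3061e-7 - 3.94e-8*I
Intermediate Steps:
j = I*√57 (j = √(-17 - 40) = √(-57) = I*√57 ≈ 7.5498*I)
A(U, c) = -8/(-140 + U)
A(j, 1/202)/(-77986) = -8/(-140 + I*√57)/(-77986) = -8/(-140 + I*√57)*(-1/77986) = 4/(38993*(-140 + I*√57))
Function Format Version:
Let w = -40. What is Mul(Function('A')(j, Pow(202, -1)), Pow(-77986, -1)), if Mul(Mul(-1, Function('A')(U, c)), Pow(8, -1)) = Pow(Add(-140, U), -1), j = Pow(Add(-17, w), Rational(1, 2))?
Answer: Add(Rational(-560, 766485401), Mul(Rational(-4, 766485401), I, Pow(57, Rational(1, 2)))) ≈ Add(-7.3061e-7, Mul(-3.9400e-8, I))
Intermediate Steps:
j = Mul(I, Pow(57, Rational(1, 2))) (j = Pow(Add(-17, -40), Rational(1, 2)) = Pow(-57, Rational(1, 2)) = Mul(I, Pow(57, Rational(1, 2))) ≈ Mul(7.5498, I))
Function('A')(U, c) = Mul(-8, Pow(Add(-140, U), -1))
Mul(Function('A')(j, Pow(202, -1)), Pow(-77986, -1)) = Mul(Mul(-8, Pow(Add(-140, Mul(I, Pow(57, Rational(1, 2)))), -1)), Pow(-77986, -1)) = Mul(Mul(-8, Pow(Add(-140, Mul(I, Pow(57, Rational(1, 2)))), -1)), Rational(-1, 77986)) = Mul(Rational(4, 38993), Pow(Add(-140, Mul(I, Pow(57, Rational(1, 2)))), -1))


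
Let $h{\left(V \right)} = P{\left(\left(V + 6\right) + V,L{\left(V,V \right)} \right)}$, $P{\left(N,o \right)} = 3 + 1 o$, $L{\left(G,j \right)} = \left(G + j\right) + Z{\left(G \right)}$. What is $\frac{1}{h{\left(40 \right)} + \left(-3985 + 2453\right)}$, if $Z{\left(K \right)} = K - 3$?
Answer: $- \frac{1}{1412} \approx -0.00070821$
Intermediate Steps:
$Z{\left(K \right)} = -3 + K$
$L{\left(G,j \right)} = -3 + j + 2 G$ ($L{\left(G,j \right)} = \left(G + j\right) + \left(-3 + G\right) = -3 + j + 2 G$)
$P{\left(N,o \right)} = 3 + o$
$h{\left(V \right)} = 3 V$ ($h{\left(V \right)} = 3 + \left(-3 + V + 2 V\right) = 3 + \left(-3 + 3 V\right) = 3 V$)
$\frac{1}{h{\left(40 \right)} + \left(-3985 + 2453\right)} = \frac{1}{3 \cdot 40 + \left(-3985 + 2453\right)} = \frac{1}{120 - 1532} = \frac{1}{-1412} = - \frac{1}{1412}$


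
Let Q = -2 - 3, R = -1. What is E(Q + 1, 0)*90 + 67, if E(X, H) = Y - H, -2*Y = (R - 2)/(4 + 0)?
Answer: 403/4 ≈ 100.75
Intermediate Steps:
Y = 3/8 (Y = -(-1 - 2)/(2*(4 + 0)) = -(-3)/(2*4) = -½*(-¾) = 3/8 ≈ 0.37500)
Q = -5
E(X, H) = 3/8 - H
E(Q + 1, 0)*90 + 67 = (3/8 - 1*0)*90 + 67 = (3/8 + 0)*90 + 67 = (3/8)*90 + 67 = 135/4 + 67 = 403/4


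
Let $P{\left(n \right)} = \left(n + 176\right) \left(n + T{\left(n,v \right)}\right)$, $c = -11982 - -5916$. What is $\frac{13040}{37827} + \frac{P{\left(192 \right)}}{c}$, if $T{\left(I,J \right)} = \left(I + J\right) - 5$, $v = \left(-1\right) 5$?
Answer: $- \frac{284839168}{12747699} \approx -22.344$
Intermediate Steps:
$c = -6066$ ($c = -11982 + 5916 = -6066$)
$v = -5$
$T{\left(I,J \right)} = -5 + I + J$
$P{\left(n \right)} = \left(-10 + 2 n\right) \left(176 + n\right)$ ($P{\left(n \right)} = \left(n + 176\right) \left(n - \left(10 - n\right)\right) = \left(176 + n\right) \left(n + \left(-10 + n\right)\right) = \left(176 + n\right) \left(-10 + 2 n\right) = \left(-10 + 2 n\right) \left(176 + n\right)$)
$\frac{13040}{37827} + \frac{P{\left(192 \right)}}{c} = \frac{13040}{37827} + \frac{-1760 + 2 \cdot 192^{2} + 342 \cdot 192}{-6066} = 13040 \cdot \frac{1}{37827} + \left(-1760 + 2 \cdot 36864 + 65664\right) \left(- \frac{1}{6066}\right) = \frac{13040}{37827} + \left(-1760 + 73728 + 65664\right) \left(- \frac{1}{6066}\right) = \frac{13040}{37827} + 137632 \left(- \frac{1}{6066}\right) = \frac{13040}{37827} - \frac{68816}{3033} = - \frac{284839168}{12747699}$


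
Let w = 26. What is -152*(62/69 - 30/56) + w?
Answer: -14080/483 ≈ -29.151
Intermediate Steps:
-152*(62/69 - 30/56) + w = -152*(62/69 - 30/56) + 26 = -152*(62*(1/69) - 30*1/56) + 26 = -152*(62/69 - 15/28) + 26 = -152*701/1932 + 26 = -26638/483 + 26 = -14080/483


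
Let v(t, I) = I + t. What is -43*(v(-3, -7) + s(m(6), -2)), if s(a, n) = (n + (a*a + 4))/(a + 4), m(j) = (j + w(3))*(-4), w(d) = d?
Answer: 34787/16 ≈ 2174.2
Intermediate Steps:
m(j) = -12 - 4*j (m(j) = (j + 3)*(-4) = (3 + j)*(-4) = -12 - 4*j)
s(a, n) = (4 + n + a²)/(4 + a) (s(a, n) = (n + (a² + 4))/(4 + a) = (n + (4 + a²))/(4 + a) = (4 + n + a²)/(4 + a))
-43*(v(-3, -7) + s(m(6), -2)) = -43*((-7 - 3) + (4 - 2 + (-12 - 4*6)²)/(4 + (-12 - 4*6))) = -43*(-10 + (4 - 2 + (-12 - 24)²)/(4 + (-12 - 24))) = -43*(-10 + (4 - 2 + (-36)²)/(4 - 36)) = -43*(-10 + (4 - 2 + 1296)/(-32)) = -43*(-10 - 1/32*1298) = -43*(-10 - 649/16) = -43*(-809/16) = 34787/16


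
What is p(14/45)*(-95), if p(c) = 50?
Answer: -4750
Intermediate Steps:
p(14/45)*(-95) = 50*(-95) = -4750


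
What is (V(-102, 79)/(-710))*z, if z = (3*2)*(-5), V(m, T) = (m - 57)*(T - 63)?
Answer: -7632/71 ≈ -107.49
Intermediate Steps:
V(m, T) = (-63 + T)*(-57 + m) (V(m, T) = (-57 + m)*(-63 + T) = (-63 + T)*(-57 + m))
z = -30 (z = 6*(-5) = -30)
(V(-102, 79)/(-710))*z = ((3591 - 63*(-102) - 57*79 + 79*(-102))/(-710))*(-30) = ((3591 + 6426 - 4503 - 8058)*(-1/710))*(-30) = -2544*(-1/710)*(-30) = (1272/355)*(-30) = -7632/71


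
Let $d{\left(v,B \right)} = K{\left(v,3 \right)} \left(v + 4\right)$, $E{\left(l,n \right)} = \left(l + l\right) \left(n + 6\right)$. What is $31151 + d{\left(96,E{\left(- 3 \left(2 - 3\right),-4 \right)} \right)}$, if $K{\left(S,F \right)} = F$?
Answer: $31451$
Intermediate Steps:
$E{\left(l,n \right)} = 2 l \left(6 + n\right)$
$d{\left(v,B \right)} = 12 + 3 v$ ($d{\left(v,B \right)} = 3 \left(v + 4\right) = 3 \left(4 + v\right) = 12 + 3 v$)
$31151 + d{\left(96,E{\left(- 3 \left(2 - 3\right),-4 \right)} \right)} = 31151 + \left(12 + 3 \cdot 96\right) = 31151 + \left(12 + 288\right) = 31151 + 300 = 31451$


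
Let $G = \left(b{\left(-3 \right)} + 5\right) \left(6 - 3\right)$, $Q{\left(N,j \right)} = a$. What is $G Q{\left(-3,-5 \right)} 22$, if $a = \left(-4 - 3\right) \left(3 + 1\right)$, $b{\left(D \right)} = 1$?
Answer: $-11088$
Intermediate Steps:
$a = -28$ ($a = \left(-7\right) 4 = -28$)
$Q{\left(N,j \right)} = -28$
$G = 18$ ($G = \left(1 + 5\right) \left(6 - 3\right) = 6 \cdot 3 = 18$)
$G Q{\left(-3,-5 \right)} 22 = 18 \left(-28\right) 22 = \left(-504\right) 22 = -11088$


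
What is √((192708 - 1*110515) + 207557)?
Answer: 5*√11590 ≈ 538.28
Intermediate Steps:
√((192708 - 1*110515) + 207557) = √((192708 - 110515) + 207557) = √(82193 + 207557) = √289750 = 5*√11590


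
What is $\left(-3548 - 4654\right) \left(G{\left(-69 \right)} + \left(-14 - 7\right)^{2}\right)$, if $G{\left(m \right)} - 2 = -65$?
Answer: $-3100356$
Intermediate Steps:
$G{\left(m \right)} = -63$ ($G{\left(m \right)} = 2 - 65 = -63$)
$\left(-3548 - 4654\right) \left(G{\left(-69 \right)} + \left(-14 - 7\right)^{2}\right) = \left(-3548 - 4654\right) \left(-63 + \left(-14 - 7\right)^{2}\right) = - 8202 \left(-63 + \left(-21\right)^{2}\right) = - 8202 \left(-63 + 441\right) = \left(-8202\right) 378 = -3100356$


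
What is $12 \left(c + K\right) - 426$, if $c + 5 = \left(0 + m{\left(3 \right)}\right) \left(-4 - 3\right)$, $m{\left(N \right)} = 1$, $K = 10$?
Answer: $-450$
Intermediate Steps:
$c = -12$ ($c = -5 + \left(0 + 1\right) \left(-4 - 3\right) = -5 + 1 \left(-7\right) = -5 - 7 = -12$)
$12 \left(c + K\right) - 426 = 12 \left(-12 + 10\right) - 426 = 12 \left(-2\right) - 426 = -24 - 426 = -450$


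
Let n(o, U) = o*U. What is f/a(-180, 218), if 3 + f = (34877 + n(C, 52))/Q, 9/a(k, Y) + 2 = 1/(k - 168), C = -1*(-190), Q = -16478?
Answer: 21883709/17203032 ≈ 1.2721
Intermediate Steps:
C = 190
n(o, U) = U*o
a(k, Y) = 9/(-2 + 1/(-168 + k)) (a(k, Y) = 9/(-2 + 1/(k - 168)) = 9/(-2 + 1/(-168 + k)))
f = -94191/16478 (f = -3 + (34877 + 52*190)/(-16478) = -3 + (34877 + 9880)*(-1/16478) = -3 + 44757*(-1/16478) = -3 - 44757/16478 = -94191/16478 ≈ -5.7162)
f/a(-180, 218) = -94191*(-337 + 2*(-180))/(9*(168 - 1*(-180)))/16478 = -94191*(-337 - 360)/(9*(168 + 180))/16478 = -94191/(16478*(9*348/(-697))) = -94191/(16478*(9*(-1/697)*348)) = -94191/(16478*(-3132/697)) = -94191/16478*(-697/3132) = 21883709/17203032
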